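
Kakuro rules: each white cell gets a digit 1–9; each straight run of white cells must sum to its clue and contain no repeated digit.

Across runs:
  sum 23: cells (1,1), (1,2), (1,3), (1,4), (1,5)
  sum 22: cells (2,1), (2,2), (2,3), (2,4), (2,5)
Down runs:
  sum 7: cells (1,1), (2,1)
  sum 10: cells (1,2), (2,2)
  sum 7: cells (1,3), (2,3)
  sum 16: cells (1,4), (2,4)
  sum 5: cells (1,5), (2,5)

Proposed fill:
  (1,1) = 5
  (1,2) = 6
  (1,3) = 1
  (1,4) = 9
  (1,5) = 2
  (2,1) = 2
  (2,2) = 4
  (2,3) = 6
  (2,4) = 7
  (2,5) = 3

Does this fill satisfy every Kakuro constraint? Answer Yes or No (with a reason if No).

Yes

Across: 5+6+1+9+2=23; 2+4+6+7+3=22. Down: 5+2=7; 6+4=10; 1+6=7; 9+7=16; 2+3=5. No digit repeats within any run.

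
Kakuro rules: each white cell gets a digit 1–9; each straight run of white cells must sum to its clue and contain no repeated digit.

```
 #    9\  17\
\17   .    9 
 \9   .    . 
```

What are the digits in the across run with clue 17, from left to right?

8 9

17 in 2 cells must be {8,9}.
R1C1 = 17 − 9 = 8 completes the 17 across.
R2C1 = 9 − 8 = 1 completes the 9 down.
R2C2 = 9 − 1 = 8 completes the 9 across.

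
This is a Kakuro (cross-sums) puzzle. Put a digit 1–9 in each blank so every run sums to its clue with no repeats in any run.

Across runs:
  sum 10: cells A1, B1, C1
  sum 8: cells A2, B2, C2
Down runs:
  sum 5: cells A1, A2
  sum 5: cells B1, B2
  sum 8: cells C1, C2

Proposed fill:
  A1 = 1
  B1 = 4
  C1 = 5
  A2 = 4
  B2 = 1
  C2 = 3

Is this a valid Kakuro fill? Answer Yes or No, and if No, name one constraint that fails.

Yes

Across: 1+4+5=10; 4+1+3=8. Down: 1+4=5; 4+1=5; 5+3=8. No digit repeats within any run.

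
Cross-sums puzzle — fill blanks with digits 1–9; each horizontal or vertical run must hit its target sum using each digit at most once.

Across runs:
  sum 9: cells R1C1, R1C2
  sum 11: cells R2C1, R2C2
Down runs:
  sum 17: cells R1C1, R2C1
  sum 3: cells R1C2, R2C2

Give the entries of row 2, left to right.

9 2

17 in 2 cells must be {8,9}; 3 in 2 cells must be {1,2}.
The 9 across and the 17 down share only 8, so R1C1 = 8.
R1C2 = 9 − 8 = 1 completes the 9 across.
R2C1 = 17 − 8 = 9 completes the 17 down.
R2C2 = 11 − 9 = 2 completes the 11 across.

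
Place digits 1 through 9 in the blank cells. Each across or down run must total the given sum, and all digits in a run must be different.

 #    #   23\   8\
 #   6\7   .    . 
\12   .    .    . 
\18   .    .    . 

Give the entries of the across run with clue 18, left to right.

5 9 4

23 in 3 cells must be {6,8,9}.
Only 6 fits R1C2 under both its across sum 7 and down sum 23.
R1C3 = 7 − 6 = 1 completes the 7 across.
Nothing is forced directly, so branch on R2C2, whose candidates are 8 or 9. If R2C2 = 9: that forces R2C3 = 2, R3C2 = 8, after which R3C3 would have to be in {1,3,4,6,7,9} for the 18 across but in {5} for the 8 down — contradiction. So R2C2 = 8.
R2C1 = 1: the only remaining digit allowed by both the 12 across and the 6 down.
R2C3 = 12 − 9 = 3 completes the 12 across.
R3C1 = 6 − 1 = 5 completes the 6 down.
R3C2 = 23 − 14 = 9 completes the 23 down.
R3C3 = 18 − 14 = 4 completes the 18 across.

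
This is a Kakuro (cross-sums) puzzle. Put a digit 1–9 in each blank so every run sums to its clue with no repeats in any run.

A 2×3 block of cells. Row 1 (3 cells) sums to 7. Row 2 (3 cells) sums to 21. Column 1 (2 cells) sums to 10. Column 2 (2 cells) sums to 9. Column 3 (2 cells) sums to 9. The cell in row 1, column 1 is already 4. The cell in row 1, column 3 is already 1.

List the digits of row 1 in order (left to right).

7 in 3 cells must be {1,2,4}.
(1,2) = 7 − 5 = 2 completes the 7 across.
(2,1) = 10 − 4 = 6 completes the 10 down.
(2,2) = 9 − 2 = 7 completes the 9 down.
(2,3) = 21 − 13 = 8 completes the 21 across.

4 2 1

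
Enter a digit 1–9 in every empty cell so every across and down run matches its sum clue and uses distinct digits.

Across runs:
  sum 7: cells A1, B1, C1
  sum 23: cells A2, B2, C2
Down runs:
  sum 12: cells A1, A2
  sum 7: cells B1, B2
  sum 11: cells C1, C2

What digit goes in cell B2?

7 in 3 cells must be {1,2,4}; 23 in 3 cells must be {6,8,9}.
The 7 across and the 12 down share only 4, so A1 = 4.
Given what's placed, C1 must be 2 to fit the 7 across and 11 down.
A2 = 12 − 4 = 8 completes the 12 down.
B2 = 6: the only remaining digit allowed by both the 23 across and the 7 down.
C2 = 23 − 14 = 9 completes the 23 across.
B1 = 7 − 6 = 1 completes the 7 across.

6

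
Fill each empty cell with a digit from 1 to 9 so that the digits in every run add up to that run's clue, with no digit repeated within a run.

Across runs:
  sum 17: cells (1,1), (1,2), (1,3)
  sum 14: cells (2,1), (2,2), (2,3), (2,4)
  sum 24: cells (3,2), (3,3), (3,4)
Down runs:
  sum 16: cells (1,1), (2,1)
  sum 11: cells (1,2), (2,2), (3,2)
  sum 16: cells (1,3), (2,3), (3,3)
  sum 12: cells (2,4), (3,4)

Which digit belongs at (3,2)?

7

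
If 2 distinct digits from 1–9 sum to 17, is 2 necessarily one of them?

The only way to make 17 from 2 distinct digits is {8,9}, which does not contain 2.

No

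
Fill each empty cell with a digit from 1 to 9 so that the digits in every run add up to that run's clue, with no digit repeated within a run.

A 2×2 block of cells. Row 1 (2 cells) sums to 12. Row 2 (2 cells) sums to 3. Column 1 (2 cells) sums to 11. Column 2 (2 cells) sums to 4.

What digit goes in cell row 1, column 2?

3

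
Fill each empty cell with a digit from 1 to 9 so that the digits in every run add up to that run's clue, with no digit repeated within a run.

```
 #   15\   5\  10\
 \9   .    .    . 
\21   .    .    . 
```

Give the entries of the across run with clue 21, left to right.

The 9 across and the 15 down share only 6, so R1C1 = 6.
R2C1 = 15 − 6 = 9 completes the 15 down.
Given what's placed, R2C2 must be 4 to fit the 21 across and 5 down.
R2C3 = 21 − 13 = 8 completes the 21 across.
R1C2 = 5 − 4 = 1 completes the 5 down.
R1C3 = 9 − 7 = 2 completes the 9 across.

9, 4, 8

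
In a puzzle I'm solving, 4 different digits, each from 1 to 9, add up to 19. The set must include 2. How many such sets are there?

5

4 distinct digits from 1–9 sum between 10 and 30.
Keeping only sets containing 2.
Enumerating: {1,2,7,9}, {2,3,5,9}, {2,3,6,8}, {2,4,5,8}, {2,4,6,7}.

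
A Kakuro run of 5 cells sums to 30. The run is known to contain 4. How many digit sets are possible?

5 distinct digits from 1–9 sum between 15 and 35.
Keeping only sets containing 4.
Enumerating: {2,4,7,8,9}, {3,4,6,8,9}, {4,5,6,7,8}.

3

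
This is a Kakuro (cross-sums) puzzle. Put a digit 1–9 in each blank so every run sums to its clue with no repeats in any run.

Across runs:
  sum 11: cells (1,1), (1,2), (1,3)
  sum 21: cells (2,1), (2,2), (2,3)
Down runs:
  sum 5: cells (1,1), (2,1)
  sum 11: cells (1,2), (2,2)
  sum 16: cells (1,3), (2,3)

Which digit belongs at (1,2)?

16 in 2 cells must be {7,9}.
The 11 across and the 16 down share only 7, so (1,3) = 7.
The 21 across and the 5 down share only 4, so (2,1) = 4.
(2,3) = 16 − 7 = 9 completes the 16 down.
(1,1) = 5 − 4 = 1 completes the 5 down.
(1,2) = 11 − 8 = 3 completes the 11 across.
(2,2) = 21 − 13 = 8 completes the 21 across.

3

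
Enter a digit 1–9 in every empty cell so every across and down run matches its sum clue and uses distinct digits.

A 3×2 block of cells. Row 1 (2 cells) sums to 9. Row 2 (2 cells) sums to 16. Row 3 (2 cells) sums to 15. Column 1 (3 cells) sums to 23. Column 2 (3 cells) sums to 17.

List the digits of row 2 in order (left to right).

9, 7

16 in 2 cells must be {7,9}; 23 in 3 cells must be {6,8,9}.
The 16 across and the 23 down share only 9, so (2,1) = 9.
(2,2) = 16 − 9 = 7 completes the 16 across.
Nothing is forced directly, so branch on (1,1), whose candidates are 6 or 8. If (1,1) = 6: then (1,2) would have to be in {3} for the 9 across but in {1,2,4,6,8,9} for the 17 down — contradiction. So (1,1) = 8.
(1,2) = 9 − 8 = 1 completes the 9 across.
(3,1) = 23 − 17 = 6 completes the 23 down.
(3,2) = 15 − 6 = 9 completes the 15 across.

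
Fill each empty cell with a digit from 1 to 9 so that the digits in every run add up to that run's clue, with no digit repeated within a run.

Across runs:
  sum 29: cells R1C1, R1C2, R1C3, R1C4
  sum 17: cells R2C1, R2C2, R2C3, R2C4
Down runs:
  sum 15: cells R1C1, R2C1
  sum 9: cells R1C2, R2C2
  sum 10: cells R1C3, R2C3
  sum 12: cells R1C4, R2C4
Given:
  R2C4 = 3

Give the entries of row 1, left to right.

7, 5, 8, 9

29 in 4 cells must be {5,7,8,9}.
R1C4 = 12 − 3 = 9 completes the 12 down.
No cell is forced outright now. R1C1 can only be 7 or 8 (the digits allowed by both its 29 across and its 15 down). If R1C1 = 8: that forces R1C3 = 7, R2C1 = 7, after which R2C3 would have to be in {1,2,5,6} for the 17 across but in {3} for the 10 down — contradiction. So R1C1 = 7.
R1C3 = 8: the only remaining digit allowed by both the 29 across and the 10 down.
R2C1 = 15 − 7 = 8 completes the 15 down.
R2C3 = 10 − 8 = 2 completes the 10 down.
R1C2 = 29 − 24 = 5 completes the 29 across.
R2C2 = 17 − 13 = 4 completes the 17 across.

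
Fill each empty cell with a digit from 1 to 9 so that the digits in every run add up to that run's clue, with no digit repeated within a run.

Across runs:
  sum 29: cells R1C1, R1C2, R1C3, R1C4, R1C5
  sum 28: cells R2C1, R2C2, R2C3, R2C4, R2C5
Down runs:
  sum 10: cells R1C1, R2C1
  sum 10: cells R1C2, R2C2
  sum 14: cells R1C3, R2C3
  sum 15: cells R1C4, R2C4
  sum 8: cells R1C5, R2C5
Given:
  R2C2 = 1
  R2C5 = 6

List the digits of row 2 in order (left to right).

R1C2 = 10 − 1 = 9 completes the 10 down.
R1C5 = 8 − 6 = 2 completes the 8 down.
Nothing is forced directly, so branch on R1C3, whose candidates are 5 or 6 or 8. If R1C3 = 6: that forces R2C3 = 8, R2C4 = 9, after which R1C4 would have to be in {4,5,7,8} for the 29 across but in {6} for the 15 down — contradiction. If R1C3 = 8: then R2C3 would have to be in {4,5,7,8,9} for the 28 across but in {6} for the 14 down — contradiction. So R1C3 = 5.
R2C3 = 14 − 5 = 9 completes the 14 down.
Nothing is forced directly, so branch on R2C4, whose candidates are 7 or 8. If R2C4 = 7: then R1C4 would have to be in {6,7} for the 29 across but in {8} for the 15 down — contradiction. So R2C4 = 8.
R1C4 = 15 − 8 = 7 completes the 15 down.
R2C1 = 28 − 24 = 4 completes the 28 across.
R1C1 = 29 − 23 = 6 completes the 29 across.

4, 1, 9, 8, 6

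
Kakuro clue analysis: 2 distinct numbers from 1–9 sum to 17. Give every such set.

2 distinct digits from 1–9 sum between 3 and 17.
Only one set works: {8,9}.

{8,9}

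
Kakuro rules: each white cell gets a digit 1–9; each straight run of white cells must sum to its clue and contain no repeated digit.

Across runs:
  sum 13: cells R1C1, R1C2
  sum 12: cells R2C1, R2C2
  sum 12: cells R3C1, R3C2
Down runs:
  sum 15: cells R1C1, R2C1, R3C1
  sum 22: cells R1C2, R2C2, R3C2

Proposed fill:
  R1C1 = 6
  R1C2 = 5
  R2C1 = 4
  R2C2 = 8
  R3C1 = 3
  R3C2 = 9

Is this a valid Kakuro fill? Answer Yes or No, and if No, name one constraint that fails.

No — the down run R1C1–R3C1 sums to 13, not 15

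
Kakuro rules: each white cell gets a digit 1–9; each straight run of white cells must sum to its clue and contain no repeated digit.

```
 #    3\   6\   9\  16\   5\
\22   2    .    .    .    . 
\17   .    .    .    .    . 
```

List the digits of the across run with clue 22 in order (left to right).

2 4 6 9 1

3 in 2 cells must be {1,2}; 16 in 2 cells must be {7,9}.
R2C1 = 3 − 2 = 1 completes the 3 down.
R2C4 = 7: the only remaining digit allowed by both the 17 across and the 16 down.
R1C4 = 16 − 7 = 9 completes the 16 down.
Nothing is forced directly, so branch on R1C2, whose candidates are 1 or 4. If R1C2 = 1: then R2C2 would have to be in {2,3,4} for the 17 across but in {5} for the 6 down — contradiction. So R1C2 = 4.
Given what's placed, R1C5 must be 1 to fit the 22 across and 5 down.
R2C2 = 6 − 4 = 2 completes the 6 down.
R2C5 = 5 − 1 = 4 completes the 5 down.
R1C3 = 22 − 16 = 6 completes the 22 across.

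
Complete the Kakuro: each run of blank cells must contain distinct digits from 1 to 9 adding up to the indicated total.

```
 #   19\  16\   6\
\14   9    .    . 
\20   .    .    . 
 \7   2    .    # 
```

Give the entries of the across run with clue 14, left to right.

9 4 1

R2C1 = 19 − 11 = 8 completes the 19 down.
Given what's placed, R2C3 must be 5 to fit the 20 across and 6 down.
R3C2 = 7 − 2 = 5 completes the 7 across.
R1C3 = 6 − 5 = 1 completes the 6 down.
R2C2 = 20 − 13 = 7 completes the 20 across.
R1C2 = 14 − 10 = 4 completes the 14 across.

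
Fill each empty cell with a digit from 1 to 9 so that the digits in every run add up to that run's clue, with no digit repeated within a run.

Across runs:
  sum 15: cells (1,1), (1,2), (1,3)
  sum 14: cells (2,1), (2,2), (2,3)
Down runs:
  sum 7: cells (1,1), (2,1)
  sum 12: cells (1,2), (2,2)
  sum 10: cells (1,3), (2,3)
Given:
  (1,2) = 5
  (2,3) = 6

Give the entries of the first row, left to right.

6, 5, 4

(1,3) = 10 − 6 = 4 completes the 10 down.
(2,2) = 12 − 5 = 7 completes the 12 down.
(1,1) = 15 − 9 = 6 completes the 15 across.
(2,1) = 14 − 13 = 1 completes the 14 across.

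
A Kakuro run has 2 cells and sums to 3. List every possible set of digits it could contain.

{1,2}

2 distinct digits from 1–9 sum between 3 and 17.
Only one set works: {1,2}.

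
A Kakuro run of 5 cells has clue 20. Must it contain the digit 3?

No

Counterexample: {1,2,4,5,8} sums to 20 without using 3.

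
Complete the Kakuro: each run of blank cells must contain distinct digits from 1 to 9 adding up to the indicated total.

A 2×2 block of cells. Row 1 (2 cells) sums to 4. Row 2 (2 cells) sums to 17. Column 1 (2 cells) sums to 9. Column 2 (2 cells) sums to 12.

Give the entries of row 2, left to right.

8 9

4 in 2 cells must be {1,3}; 17 in 2 cells must be {8,9}.
The 4 across and the 12 down share only 3, so (1,2) = 3.
The 17 across and the 9 down share only 8, so (2,1) = 8.
(2,2) = 17 − 8 = 9 completes the 17 across.
(1,1) = 4 − 3 = 1 completes the 4 across.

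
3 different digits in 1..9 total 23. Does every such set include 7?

No

The only way to make 23 from 3 distinct digits is {6,8,9}, which does not contain 7.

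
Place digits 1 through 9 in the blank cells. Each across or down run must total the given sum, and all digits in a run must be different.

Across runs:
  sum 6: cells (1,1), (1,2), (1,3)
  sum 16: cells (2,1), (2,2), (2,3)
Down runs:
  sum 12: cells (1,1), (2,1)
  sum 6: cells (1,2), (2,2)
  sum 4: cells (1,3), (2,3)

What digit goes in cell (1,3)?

1

6 in 3 cells must be {1,2,3}; 4 in 2 cells must be {1,3}.
The 6 across and the 12 down share only 3, so (1,1) = 3.
Given what's placed, (1,3) must be 1 to fit the 6 across and 4 down.
(2,1) = 12 − 3 = 9 completes the 12 down.
(2,3) = 4 − 1 = 3 completes the 4 down.
(1,2) = 6 − 4 = 2 completes the 6 across.
(2,2) = 16 − 12 = 4 completes the 16 across.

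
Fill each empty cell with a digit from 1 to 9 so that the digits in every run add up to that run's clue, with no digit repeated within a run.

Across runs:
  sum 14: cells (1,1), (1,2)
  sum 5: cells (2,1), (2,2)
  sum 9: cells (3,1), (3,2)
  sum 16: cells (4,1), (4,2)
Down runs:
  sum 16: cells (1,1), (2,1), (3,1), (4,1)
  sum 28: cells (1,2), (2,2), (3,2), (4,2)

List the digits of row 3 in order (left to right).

16 in 2 cells must be {7,9}.
Only 4 fits (2,2) under both its across sum 5 and down sum 28.
(2,1) = 5 − 4 = 1 completes the 5 across.
Nothing is forced directly, so branch on (4,1), whose candidates are 7 or 9. If (4,1) = 9: then (1,1) would have to be in {5,6,8,9} for the 14 across but in {2,4} for the 16 down — contradiction. So (4,1) = 7.
(4,2) = 16 − 7 = 9 completes the 16 across.
(1,2) = 8: the only remaining digit allowed by both the 14 across and the 28 down.
(3,2) = 28 − 21 = 7 completes the 28 down.
(1,1) = 14 − 8 = 6 completes the 14 across.
(3,1) = 9 − 7 = 2 completes the 9 across.

2 7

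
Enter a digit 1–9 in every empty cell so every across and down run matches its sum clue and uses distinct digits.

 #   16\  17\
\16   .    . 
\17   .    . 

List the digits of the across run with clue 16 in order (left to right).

16 in 2 cells must be {7,9}; 17 in 2 cells must be {8,9}.
The 16 across and the 17 down share only 9, so R1C2 = 9.
The 17 across and the 16 down share only 9, so R2C1 = 9.
R2C2 = 17 − 9 = 8 completes the 17 across.
R1C1 = 16 − 9 = 7 completes the 16 across.

7 9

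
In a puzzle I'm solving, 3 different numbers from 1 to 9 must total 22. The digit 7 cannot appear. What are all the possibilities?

{5,8,9}

3 distinct digits from 1–9 sum between 6 and 24.
Dropping sets that contain 7.
Only one set works: {5,8,9}.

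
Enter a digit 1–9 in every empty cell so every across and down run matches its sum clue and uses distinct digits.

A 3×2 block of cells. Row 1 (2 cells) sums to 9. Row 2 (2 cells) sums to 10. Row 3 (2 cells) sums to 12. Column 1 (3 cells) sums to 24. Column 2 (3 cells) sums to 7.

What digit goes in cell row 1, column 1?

24 in 3 cells must be {7,8,9}; 7 in 3 cells must be {1,2,4}.
The 12 across and the 7 down share only 4, so (3,2) = 4.
(3,1) = 12 − 4 = 8 completes the 12 across.
Given what's placed, (1,1) must be 7 to fit the 9 across and 24 down.
(1,2) = 9 − 7 = 2 completes the 9 across.
(2,1) = 24 − 15 = 9 completes the 24 down.
(2,2) = 10 − 9 = 1 completes the 10 across.

7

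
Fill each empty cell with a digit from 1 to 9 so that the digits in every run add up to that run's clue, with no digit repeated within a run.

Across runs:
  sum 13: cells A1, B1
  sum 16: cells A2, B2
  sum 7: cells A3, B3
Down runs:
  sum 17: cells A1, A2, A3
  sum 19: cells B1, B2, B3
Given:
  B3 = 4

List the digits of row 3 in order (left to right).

3, 4

16 in 2 cells must be {7,9}.
A3 = 7 − 4 = 3 completes the 7 across.
Given what's placed, A2 must be 9 to fit the 16 across and 17 down.
B2 = 16 − 9 = 7 completes the 16 across.
A1 = 17 − 12 = 5 completes the 17 down.
B1 = 13 − 5 = 8 completes the 13 across.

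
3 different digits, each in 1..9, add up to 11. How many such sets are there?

3 distinct digits from 1–9 sum between 6 and 24.
Enumerating: {1,2,8}, {1,3,7}, {1,4,6}, {2,3,6}, {2,4,5}.

5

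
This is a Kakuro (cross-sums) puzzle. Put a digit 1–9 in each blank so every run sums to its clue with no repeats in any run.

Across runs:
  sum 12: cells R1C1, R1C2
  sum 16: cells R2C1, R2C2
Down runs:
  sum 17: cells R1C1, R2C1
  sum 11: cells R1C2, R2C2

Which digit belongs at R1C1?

8

16 in 2 cells must be {7,9}; 17 in 2 cells must be {8,9}.
The 16 across and the 17 down share only 9, so R2C1 = 9.
R2C2 = 16 − 9 = 7 completes the 16 across.
R1C1 = 17 − 9 = 8 completes the 17 down.
R1C2 = 12 − 8 = 4 completes the 12 across.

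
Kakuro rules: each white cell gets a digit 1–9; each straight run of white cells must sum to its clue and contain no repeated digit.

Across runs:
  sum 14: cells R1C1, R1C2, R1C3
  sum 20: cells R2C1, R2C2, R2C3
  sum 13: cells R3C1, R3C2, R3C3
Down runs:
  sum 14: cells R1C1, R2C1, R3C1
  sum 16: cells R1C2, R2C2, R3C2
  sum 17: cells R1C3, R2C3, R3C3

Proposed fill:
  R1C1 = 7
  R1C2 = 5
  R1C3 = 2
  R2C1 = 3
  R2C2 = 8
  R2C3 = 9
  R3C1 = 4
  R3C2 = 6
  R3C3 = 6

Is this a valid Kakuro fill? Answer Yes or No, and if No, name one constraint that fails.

No — the down run R1C2–R3C2 sums to 19, not 16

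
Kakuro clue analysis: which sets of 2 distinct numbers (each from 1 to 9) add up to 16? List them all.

2 distinct digits from 1–9 sum between 3 and 17.
Only one set works: {7,9}.

{7,9}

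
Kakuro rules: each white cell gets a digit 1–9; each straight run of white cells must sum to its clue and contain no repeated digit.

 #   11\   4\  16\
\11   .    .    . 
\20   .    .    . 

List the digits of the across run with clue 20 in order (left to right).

4 in 2 cells must be {1,3}; 16 in 2 cells must be {7,9}.
The 11 across and the 16 down share only 7, so R1C3 = 7.
The 20 across and the 4 down share only 3, so R2C2 = 3.
R2C3 = 16 − 7 = 9 completes the 16 down.
R1C1 = 3: the only remaining digit allowed by both the 11 across and the 11 down.
R1C2 = 11 − 10 = 1 completes the 11 across.
R2C1 = 20 − 12 = 8 completes the 20 across.

8 3 9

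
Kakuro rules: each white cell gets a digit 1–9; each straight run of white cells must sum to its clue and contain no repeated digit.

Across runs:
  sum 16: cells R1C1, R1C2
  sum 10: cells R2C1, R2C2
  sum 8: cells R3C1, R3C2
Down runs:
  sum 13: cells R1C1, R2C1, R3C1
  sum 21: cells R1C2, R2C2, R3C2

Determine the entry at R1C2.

7

16 in 2 cells must be {7,9}.
Nothing is forced directly, so branch on R3C2, whose candidates are 5 or 6 or 7. If R3C2 = 6: that forces R1C2 = 7, R2C2 = 8, R3C1 = 2, after which R1C1 would have to be in {9} for the 16 across but in {3,4,5,6,7,8} for the 13 down — contradiction. If R3C2 = 7: that forces R1C2 = 9, after which R2C2 would have to be in {1,2,3,4,6,7,8,9} for the 10 across but in {5} for the 21 down — contradiction. So R3C2 = 5.
R3C1 = 8 − 5 = 3 completes the 8 across.
Given what's placed, R1C1 must be 9 to fit the 16 across and 13 down.
R1C2 = 16 − 9 = 7 completes the 16 across.
R2C1 = 13 − 12 = 1 completes the 13 down.
R2C2 = 10 − 1 = 9 completes the 10 across.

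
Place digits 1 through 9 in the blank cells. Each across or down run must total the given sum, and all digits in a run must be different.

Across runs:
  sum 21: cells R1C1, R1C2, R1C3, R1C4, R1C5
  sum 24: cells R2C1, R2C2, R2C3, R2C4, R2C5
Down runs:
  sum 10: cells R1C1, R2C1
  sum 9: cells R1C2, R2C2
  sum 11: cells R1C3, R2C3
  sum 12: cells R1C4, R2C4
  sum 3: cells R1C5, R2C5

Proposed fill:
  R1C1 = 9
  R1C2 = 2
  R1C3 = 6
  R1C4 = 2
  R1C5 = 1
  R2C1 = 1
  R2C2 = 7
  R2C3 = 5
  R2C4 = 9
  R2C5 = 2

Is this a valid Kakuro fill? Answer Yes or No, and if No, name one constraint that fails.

No — the down run R1C4–R2C4 sums to 11, not 12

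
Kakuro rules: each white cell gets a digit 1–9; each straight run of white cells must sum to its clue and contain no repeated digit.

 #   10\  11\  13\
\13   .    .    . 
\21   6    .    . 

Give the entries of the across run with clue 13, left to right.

4 3 6

R1C1 = 10 − 6 = 4 completes the 10 down.
Nothing is forced directly, so branch on R2C2, whose candidates are 7 or 8. If R2C2 = 7: then R1C2 would have to be in {1,2,3,6,7,8} for the 13 across but in {4} for the 11 down — contradiction. So R2C2 = 8.
R1C2 = 11 − 8 = 3 completes the 11 down.
R1C3 = 13 − 7 = 6 completes the 13 across.
R2C3 = 21 − 14 = 7 completes the 21 across.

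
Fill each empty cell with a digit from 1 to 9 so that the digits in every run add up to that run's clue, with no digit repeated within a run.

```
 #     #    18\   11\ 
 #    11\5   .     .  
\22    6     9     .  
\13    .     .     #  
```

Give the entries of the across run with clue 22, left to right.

R2C3 = 22 − 15 = 7 completes the 22 across.
R3C1 = 11 − 6 = 5 completes the 11 down.
R3C2 = 13 − 5 = 8 completes the 13 across.
R1C2 = 18 − 17 = 1 completes the 18 down.
R1C3 = 5 − 1 = 4 completes the 5 across.

6, 9, 7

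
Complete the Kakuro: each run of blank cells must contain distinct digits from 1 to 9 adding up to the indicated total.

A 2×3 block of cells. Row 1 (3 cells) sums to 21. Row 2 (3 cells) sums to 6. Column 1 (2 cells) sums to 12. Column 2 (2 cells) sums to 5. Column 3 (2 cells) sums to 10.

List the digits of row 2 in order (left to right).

3 1 2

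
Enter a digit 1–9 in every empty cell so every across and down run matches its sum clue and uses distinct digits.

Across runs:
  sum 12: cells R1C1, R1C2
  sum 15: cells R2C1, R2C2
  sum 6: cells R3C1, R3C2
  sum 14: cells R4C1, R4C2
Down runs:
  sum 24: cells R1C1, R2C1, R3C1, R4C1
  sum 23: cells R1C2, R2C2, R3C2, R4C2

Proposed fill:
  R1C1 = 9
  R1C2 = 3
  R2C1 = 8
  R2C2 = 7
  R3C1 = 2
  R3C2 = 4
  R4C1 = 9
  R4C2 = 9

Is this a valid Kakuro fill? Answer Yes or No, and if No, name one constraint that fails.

No — the across run R4C1–R4C2 sums to 18, not 14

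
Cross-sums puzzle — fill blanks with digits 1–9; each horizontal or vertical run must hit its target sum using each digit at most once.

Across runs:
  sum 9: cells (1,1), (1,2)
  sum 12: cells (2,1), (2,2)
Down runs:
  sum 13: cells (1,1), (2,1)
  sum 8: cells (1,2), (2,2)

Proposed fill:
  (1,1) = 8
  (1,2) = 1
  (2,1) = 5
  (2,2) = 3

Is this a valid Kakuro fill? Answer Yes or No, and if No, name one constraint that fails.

No — the across run (2,1)–(2,2) sums to 8, not 12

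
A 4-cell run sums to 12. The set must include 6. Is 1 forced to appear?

Yes

The only way to make 12 from 4 distinct digits under that restriction is {1,2,3,6}, which contains 1.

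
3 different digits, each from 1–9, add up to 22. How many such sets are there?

3 distinct digits from 1–9 sum between 6 and 24.
Enumerating: {5,8,9}, {6,7,9}.

2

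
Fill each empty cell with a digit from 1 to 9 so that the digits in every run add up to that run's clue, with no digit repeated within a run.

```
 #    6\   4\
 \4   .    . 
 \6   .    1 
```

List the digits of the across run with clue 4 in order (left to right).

1 3

4 in 2 cells must be {1,3}.
The 4 across and the 6 down share only 1, so R1C1 = 1.
R1C2 = 4 − 1 = 3 completes the 4 across.
R2C1 = 6 − 1 = 5 completes the 6 across.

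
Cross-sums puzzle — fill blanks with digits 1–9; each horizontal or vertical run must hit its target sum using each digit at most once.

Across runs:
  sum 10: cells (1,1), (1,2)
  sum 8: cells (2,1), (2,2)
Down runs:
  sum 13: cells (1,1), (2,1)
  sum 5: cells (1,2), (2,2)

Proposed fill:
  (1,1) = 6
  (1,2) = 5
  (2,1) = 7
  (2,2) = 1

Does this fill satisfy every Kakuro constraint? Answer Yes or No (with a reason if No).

No — the across run (1,1)–(1,2) sums to 11, not 10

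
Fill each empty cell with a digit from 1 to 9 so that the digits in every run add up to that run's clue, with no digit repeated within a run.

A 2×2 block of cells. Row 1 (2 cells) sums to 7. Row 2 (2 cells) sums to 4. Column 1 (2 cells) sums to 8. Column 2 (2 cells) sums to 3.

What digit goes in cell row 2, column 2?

1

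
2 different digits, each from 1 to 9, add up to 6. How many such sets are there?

2

2 distinct digits from 1–9 sum between 3 and 17.
Enumerating: {1,5}, {2,4}.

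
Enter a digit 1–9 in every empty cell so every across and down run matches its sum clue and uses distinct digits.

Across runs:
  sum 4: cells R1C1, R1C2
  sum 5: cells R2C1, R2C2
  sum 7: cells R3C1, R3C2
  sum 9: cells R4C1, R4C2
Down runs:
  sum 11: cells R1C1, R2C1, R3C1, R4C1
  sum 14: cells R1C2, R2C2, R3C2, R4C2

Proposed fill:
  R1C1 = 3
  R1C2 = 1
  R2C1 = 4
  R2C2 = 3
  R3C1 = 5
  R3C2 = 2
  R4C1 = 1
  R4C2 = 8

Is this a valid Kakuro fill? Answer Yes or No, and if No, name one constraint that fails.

No — the down run R1C1–R4C1 sums to 13, not 11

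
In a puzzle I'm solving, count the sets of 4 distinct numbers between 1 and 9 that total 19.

4 distinct digits from 1–9 sum between 10 and 30.

11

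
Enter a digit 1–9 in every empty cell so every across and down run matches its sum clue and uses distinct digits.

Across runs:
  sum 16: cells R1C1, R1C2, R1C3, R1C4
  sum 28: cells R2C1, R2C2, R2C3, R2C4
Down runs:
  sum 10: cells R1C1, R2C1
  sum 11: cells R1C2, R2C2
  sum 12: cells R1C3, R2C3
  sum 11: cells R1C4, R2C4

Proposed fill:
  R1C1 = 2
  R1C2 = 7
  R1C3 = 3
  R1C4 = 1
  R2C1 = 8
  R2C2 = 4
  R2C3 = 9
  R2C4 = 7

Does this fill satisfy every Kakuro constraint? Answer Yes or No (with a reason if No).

No — the down run R1C4–R2C4 sums to 8, not 11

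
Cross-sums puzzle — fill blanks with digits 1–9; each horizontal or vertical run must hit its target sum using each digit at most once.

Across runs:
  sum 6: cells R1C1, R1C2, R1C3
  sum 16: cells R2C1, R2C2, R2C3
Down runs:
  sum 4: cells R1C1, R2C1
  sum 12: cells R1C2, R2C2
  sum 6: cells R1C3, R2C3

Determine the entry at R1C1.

1

6 in 3 cells must be {1,2,3}; 4 in 2 cells must be {1,3}.
The 6 across and the 12 down share only 3, so R1C2 = 3.
R2C2 = 12 − 3 = 9 completes the 12 down.
Given what's placed, R1C1 must be 1 to fit the 6 across and 4 down.
R1C3 = 6 − 4 = 2 completes the 6 across.
R2C1 = 4 − 1 = 3 completes the 4 down.
R2C3 = 16 − 12 = 4 completes the 16 across.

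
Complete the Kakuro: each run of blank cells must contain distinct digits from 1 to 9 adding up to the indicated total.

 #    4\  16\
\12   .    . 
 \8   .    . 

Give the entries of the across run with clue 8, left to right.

1 7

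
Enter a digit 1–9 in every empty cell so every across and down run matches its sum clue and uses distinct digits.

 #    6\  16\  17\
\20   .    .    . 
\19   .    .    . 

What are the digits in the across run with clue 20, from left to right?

4 7 9

16 in 2 cells must be {7,9}; 17 in 2 cells must be {8,9}.
Nothing is forced directly, so branch on R1C1, whose candidates are 4 or 5. If R1C1 = 5: then R2C1 would have to be in {2,3,4,5,6,7,8,9} for the 19 across but in {1} for the 6 down — contradiction. So R1C1 = 4.
Given what's placed, R1C3 must be 9 to fit the 20 across and 17 down.
R2C1 = 6 − 4 = 2 completes the 6 down.
R2C2 = 9: the only remaining digit allowed by both the 19 across and the 16 down.
R2C3 = 19 − 11 = 8 completes the 19 across.
R1C2 = 20 − 13 = 7 completes the 20 across.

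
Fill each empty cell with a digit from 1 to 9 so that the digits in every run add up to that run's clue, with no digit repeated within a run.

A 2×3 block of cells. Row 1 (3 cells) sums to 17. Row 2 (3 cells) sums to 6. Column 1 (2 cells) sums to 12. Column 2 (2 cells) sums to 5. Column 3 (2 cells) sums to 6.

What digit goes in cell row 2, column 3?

1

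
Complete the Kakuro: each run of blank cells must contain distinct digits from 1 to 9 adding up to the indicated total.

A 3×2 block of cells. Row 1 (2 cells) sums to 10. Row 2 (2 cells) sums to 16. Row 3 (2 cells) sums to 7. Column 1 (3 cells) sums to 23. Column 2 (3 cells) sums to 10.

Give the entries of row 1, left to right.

16 in 2 cells must be {7,9}; 23 in 3 cells must be {6,8,9}.
The 16 across and the 23 down share only 9, so (2,1) = 9.
(2,2) = 16 − 9 = 7 completes the 16 across.
Given what's placed, (3,1) must be 6 to fit the 7 across and 23 down.
(3,2) = 7 − 6 = 1 completes the 7 across.
(1,1) = 23 − 15 = 8 completes the 23 down.
(1,2) = 10 − 8 = 2 completes the 10 across.

8 2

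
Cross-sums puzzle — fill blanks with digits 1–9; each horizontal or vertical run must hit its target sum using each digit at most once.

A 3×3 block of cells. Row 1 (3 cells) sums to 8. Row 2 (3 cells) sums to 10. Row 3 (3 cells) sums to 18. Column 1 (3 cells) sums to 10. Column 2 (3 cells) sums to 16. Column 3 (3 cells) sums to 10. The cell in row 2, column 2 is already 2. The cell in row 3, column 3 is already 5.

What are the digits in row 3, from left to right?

4 9 5

Given what's placed, (1,2) must be 5 to fit the 8 across and 16 down.
(3,2) = 16 − 7 = 9 completes the 16 down.
(3,1) = 18 − 14 = 4 completes the 18 across.
(1,1) = 1: the only remaining digit allowed by both the 8 across and the 10 down.
(1,3) = 8 − 6 = 2 completes the 8 across.
(2,1) = 10 − 5 = 5 completes the 10 down.
(2,3) = 10 − 7 = 3 completes the 10 across.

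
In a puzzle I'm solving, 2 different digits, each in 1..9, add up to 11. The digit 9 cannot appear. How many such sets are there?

3

2 distinct digits from 1–9 sum between 3 and 17.
Dropping sets that contain 9.
Enumerating: {3,8}, {4,7}, {5,6}.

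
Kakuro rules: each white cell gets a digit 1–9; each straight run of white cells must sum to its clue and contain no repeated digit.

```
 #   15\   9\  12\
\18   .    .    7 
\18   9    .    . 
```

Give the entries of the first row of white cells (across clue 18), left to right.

R1C1 = 15 − 9 = 6 completes the 15 down.
R1C2 = 18 − 13 = 5 completes the 18 across.
R2C2 = 9 − 5 = 4 completes the 9 down.
R2C3 = 18 − 13 = 5 completes the 18 across.

6 5 7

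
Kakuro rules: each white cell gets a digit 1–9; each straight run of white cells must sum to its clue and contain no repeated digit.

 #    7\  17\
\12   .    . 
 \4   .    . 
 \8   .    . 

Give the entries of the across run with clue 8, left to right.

4 in 2 cells must be {1,3}; 7 in 3 cells must be {1,2,4}.
The 12 across and the 7 down share only 4, so R1C1 = 4.
R1C2 = 12 − 4 = 8 completes the 12 across.
Given what's placed, R2C1 must be 1 to fit the 4 across and 7 down.
R2C2 = 4 − 1 = 3 completes the 4 across.
R3C1 = 7 − 5 = 2 completes the 7 down.
R3C2 = 8 − 2 = 6 completes the 8 across.

2 6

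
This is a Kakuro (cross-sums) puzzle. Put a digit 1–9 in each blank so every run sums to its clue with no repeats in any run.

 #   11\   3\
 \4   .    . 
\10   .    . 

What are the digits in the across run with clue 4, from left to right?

3, 1

4 in 2 cells must be {1,3}; 3 in 2 cells must be {1,2}.
The 4 across and the 11 down share only 3, so R1C1 = 3.
R1C2 = 4 − 3 = 1 completes the 4 across.
R2C1 = 11 − 3 = 8 completes the 11 down.
R2C2 = 10 − 8 = 2 completes the 10 across.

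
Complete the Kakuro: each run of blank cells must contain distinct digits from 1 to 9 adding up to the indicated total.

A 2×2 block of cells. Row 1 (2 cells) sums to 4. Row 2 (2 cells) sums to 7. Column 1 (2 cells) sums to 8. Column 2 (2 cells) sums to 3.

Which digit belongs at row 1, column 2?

1

4 in 2 cells must be {1,3}; 3 in 2 cells must be {1,2}.
The 4 across and the 3 down share only 1, so (1,2) = 1.
(2,2) = 3 − 1 = 2 completes the 3 down.
(1,1) = 4 − 1 = 3 completes the 4 across.
(2,1) = 7 − 2 = 5 completes the 7 across.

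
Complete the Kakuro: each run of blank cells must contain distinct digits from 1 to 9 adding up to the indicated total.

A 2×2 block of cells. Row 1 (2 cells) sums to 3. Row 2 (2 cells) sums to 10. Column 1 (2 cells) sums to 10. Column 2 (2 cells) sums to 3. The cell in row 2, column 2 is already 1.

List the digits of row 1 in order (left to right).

1 2

3 in 2 cells must be {1,2}.
(1,2) = 3 − 1 = 2 completes the 3 down.
(2,1) = 10 − 1 = 9 completes the 10 across.
(1,1) = 3 − 2 = 1 completes the 3 across.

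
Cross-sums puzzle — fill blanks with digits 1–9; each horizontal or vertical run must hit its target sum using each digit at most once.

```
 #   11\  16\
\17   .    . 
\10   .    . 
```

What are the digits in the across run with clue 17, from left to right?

8, 9

17 in 2 cells must be {8,9}; 16 in 2 cells must be {7,9}.
The 17 across and the 16 down share only 9, so R1C2 = 9.
R2C2 = 16 − 9 = 7 completes the 16 down.
R1C1 = 17 − 9 = 8 completes the 17 across.
R2C1 = 10 − 7 = 3 completes the 10 across.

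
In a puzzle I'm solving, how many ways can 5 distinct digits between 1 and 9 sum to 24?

5 distinct digits from 1–9 sum between 15 and 35.

11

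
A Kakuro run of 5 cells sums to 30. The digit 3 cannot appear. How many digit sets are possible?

5 distinct digits from 1–9 sum between 15 and 35.
Dropping sets that contain 3.
Enumerating: {1,5,7,8,9}, {2,4,7,8,9}, {2,5,6,8,9}, {4,5,6,7,8}.

4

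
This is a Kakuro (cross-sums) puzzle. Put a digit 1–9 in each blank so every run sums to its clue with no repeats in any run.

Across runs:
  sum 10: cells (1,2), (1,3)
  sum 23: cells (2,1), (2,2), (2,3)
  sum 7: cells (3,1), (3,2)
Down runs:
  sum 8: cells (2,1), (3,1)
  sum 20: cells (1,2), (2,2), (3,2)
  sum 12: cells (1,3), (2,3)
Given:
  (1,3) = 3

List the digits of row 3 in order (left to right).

2 5

23 in 3 cells must be {6,8,9}.
(1,2) = 10 − 3 = 7 completes the 10 across.
Only 6 fits (2,1) under both its across sum 23 and down sum 8.
(2,3) = 12 − 3 = 9 completes the 12 down.
(3,1) = 8 − 6 = 2 completes the 8 down.
(3,2) = 7 − 2 = 5 completes the 7 across.
(2,2) = 23 − 15 = 8 completes the 23 across.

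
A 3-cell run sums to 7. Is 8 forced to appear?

The only way to make 7 from 3 distinct digits is {1,2,4}, which does not contain 8.

No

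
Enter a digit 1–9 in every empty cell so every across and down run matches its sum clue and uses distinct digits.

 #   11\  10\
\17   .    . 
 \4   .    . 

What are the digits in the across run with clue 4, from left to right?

17 in 2 cells must be {8,9}; 4 in 2 cells must be {1,3}.
The 4 across and the 11 down share only 3, so R2C1 = 3.
R2C2 = 4 − 3 = 1 completes the 4 across.
R1C1 = 11 − 3 = 8 completes the 11 down.
R1C2 = 17 − 8 = 9 completes the 17 across.

3 1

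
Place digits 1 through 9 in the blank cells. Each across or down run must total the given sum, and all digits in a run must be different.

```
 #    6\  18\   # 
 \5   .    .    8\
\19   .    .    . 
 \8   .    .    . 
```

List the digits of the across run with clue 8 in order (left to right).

2 5 1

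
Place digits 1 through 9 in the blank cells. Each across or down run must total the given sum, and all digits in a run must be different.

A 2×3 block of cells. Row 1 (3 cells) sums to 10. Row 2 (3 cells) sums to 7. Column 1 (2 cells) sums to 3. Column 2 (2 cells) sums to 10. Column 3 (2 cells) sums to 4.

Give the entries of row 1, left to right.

1 6 3

7 in 3 cells must be {1,2,4}; 3 in 2 cells must be {1,2}; 4 in 2 cells must be {1,3}.
The 7 across and the 4 down share only 1, so (2,3) = 1.
(1,3) = 4 − 1 = 3 completes the 4 down.
Given what's placed, (2,1) must be 2 to fit the 7 across and 3 down.
(2,2) = 7 − 3 = 4 completes the 7 across.
(1,1) = 3 − 2 = 1 completes the 3 down.
(1,2) = 10 − 4 = 6 completes the 10 across.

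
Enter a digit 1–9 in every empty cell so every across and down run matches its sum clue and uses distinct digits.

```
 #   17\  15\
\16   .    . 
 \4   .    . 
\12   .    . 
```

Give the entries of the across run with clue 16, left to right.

16 in 2 cells must be {7,9}; 4 in 2 cells must be {1,3}.
Nothing is forced directly, so branch on R1C1, whose candidates are 7 or 9. If R1C1 = 7: that forces R1C2 = 9, R2C1 = 1, after which R2C2 would have to be in {3} for the 4 across but in {1,2,4,5} for the 15 down — contradiction. So R1C1 = 9.
R1C2 = 16 − 9 = 7 completes the 16 across.
Given what's placed, R2C2 must be 3 to fit the 4 across and 15 down.
R3C2 = 15 − 10 = 5 completes the 15 down.
R2C1 = 4 − 3 = 1 completes the 4 across.
R3C1 = 12 − 5 = 7 completes the 12 across.

9 7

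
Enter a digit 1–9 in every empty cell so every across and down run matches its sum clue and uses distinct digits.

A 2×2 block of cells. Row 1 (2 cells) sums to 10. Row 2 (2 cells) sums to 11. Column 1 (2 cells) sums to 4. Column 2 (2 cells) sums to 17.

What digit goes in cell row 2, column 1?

3

4 in 2 cells must be {1,3}; 17 in 2 cells must be {8,9}.
The 11 across and the 4 down share only 3, so (2,1) = 3.
(2,2) = 11 − 3 = 8 completes the 11 across.
(1,1) = 4 − 3 = 1 completes the 4 down.
(1,2) = 10 − 1 = 9 completes the 10 across.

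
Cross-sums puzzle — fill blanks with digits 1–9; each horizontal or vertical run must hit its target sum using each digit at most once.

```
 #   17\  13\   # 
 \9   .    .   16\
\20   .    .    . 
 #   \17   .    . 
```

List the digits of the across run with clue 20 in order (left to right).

9 4 7

17 in 2 cells must be {8,9}; 16 in 2 cells must be {7,9}.
The 9 across and the 17 down share only 8, so R1C1 = 8.
R1C2 = 9 − 8 = 1 completes the 9 across.
R2C1 = 17 − 8 = 9 completes the 17 down.
R2C3 = 7: the only remaining digit allowed by both the 20 across and the 16 down.
R3C3 = 16 − 7 = 9 completes the 16 down.
R2C2 = 20 − 16 = 4 completes the 20 across.
R3C2 = 17 − 9 = 8 completes the 17 across.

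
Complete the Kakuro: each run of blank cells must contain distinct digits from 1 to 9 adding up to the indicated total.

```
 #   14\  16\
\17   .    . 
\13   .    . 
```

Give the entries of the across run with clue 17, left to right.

17 in 2 cells must be {8,9}; 16 in 2 cells must be {7,9}.
The 17 across and the 16 down share only 9, so R1C2 = 9.
R2C2 = 16 − 9 = 7 completes the 16 down.
R1C1 = 17 − 9 = 8 completes the 17 across.
R2C1 = 13 − 7 = 6 completes the 13 across.

8 9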